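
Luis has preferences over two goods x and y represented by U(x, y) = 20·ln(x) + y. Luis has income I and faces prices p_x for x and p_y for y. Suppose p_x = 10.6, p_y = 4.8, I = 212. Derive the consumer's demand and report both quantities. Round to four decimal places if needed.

Set MRS = p_x/p_y: (20/x)/1 = p_x/p_y.
So x*(p_x,p_y) = 20·p_y/p_x, independent of income; and y* = (I − 20·p_y)/p_y.
At the given prices: x* = 20·4.8/10.6 = 9.0566, and y* = 24.1667.

x* = 9.0566, y* = 24.1667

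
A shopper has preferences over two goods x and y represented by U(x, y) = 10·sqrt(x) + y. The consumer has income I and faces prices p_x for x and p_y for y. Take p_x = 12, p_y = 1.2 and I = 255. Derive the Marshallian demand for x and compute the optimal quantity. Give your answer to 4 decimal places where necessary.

x* = 0.25

Utility is quasi-linear in y; the FOC for x is 5/√x = p_x/p_y.
Solve: √x = 5·p_y/p_x, so x*(p_x,p_y) = (5·p_y/p_x)², and y* = (I − p_x·x*)/p_y.
Plugging in: x* = (5·1.2/12)² = 0.25.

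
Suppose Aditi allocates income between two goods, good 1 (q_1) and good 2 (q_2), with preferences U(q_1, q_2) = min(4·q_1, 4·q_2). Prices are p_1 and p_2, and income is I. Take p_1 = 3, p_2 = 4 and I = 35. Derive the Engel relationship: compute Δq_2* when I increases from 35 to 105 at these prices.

Δq_2* = 10

Here 4·3 + 4·4 = 28, giving q_2* = 5.
At I' = 105: q_2* = 15. Change: 15 − 5 = 10.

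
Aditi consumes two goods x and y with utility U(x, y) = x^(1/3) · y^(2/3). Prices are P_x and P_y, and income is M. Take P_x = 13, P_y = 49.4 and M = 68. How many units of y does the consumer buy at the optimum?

Demand: x*(P_x,P_y,M) = 1/3·M/P_x and y* = 2/3·M/P_y.
At P_x=13, P_y=49.4, M=68: y* = 2/3·68/49.4 = 0.9177.

y* = 0.9177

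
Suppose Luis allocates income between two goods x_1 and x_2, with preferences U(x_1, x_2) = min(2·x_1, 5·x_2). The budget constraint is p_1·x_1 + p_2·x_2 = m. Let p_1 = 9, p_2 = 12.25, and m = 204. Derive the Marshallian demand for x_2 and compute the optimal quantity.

x_2* = 5.8705

Demand: x_1*(p_1,p_2,m) = 5·m/(5·p_1 + 2·p_2), x_2* = 2·m/(5·p_1 + 2·p_2).
Here 5·9 + 2·12.25 = 69.5, giving x_2* = 5.8705.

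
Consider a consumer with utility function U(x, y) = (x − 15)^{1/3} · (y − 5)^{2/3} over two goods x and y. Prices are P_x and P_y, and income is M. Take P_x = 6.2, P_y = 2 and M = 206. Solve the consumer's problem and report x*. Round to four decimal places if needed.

This is Cobb-Douglas in (x−15, y−5): tangency gives 1/3·P_y·(y−5) = 2/3·P_x·(x−15).
After buying the subsistence bundle (15, 5), a share 1/3 of the remaining income goes to x: x* = 15 + 1/3·(M − 15P_x − 5P_y)/P_x.
Discretionary income = 206 − 15·6.2 − 5·2 = 103; x* = 15 + 1/3·103/6.2 = 20.5376.

x* = 20.5376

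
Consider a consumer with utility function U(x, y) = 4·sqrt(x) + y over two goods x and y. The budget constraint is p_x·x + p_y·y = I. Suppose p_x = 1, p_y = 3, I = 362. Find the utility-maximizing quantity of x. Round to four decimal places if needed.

x* = 36

MU_x = 2/√x, MU_y = 1. Tangency: 2/√x = p_x/p_y.
Thus x* = (2·p_y/p_x)² — independent of I — with the rest of income spent on y.
Plugging in: x* = (2·3/1)² = 36.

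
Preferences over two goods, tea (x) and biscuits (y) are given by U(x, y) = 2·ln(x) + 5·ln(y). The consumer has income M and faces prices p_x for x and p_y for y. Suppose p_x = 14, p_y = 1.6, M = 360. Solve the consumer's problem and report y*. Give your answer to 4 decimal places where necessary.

MU_x/MU_y = (2·y)/(5·x); tangency sets this equal to p_x/p_y.
So 2·p_y·y = 5·p_x·x; combined with the budget, a share 2/7 of income goes to x.
Demand: x*(p_x,p_y,M) = 2/7·M/p_x and y* = 5/7·M/p_y.
At p_x=14, p_y=1.6, M=360: y* = 5/7·360/1.6 = 160.7143.

y* = 160.7143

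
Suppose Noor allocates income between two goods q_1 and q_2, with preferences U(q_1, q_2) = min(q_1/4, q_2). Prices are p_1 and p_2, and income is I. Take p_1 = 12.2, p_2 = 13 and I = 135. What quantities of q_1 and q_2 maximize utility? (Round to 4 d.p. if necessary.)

q_1* = 8.7379, q_2* = 2.1845

Leontief preferences: the optimum is at the kink where q_1/4 = q_2/1, i.e. q_2 = (1/4)·q_1.
Budget: p_1·q_1 + p_2·(1/4)·q_1 = I, so (4·p_1 + p_2)·q_1 = 4·I.
Demand: q_1*(p_1,p_2,I) = 4·I/(4·p_1 + p_2), q_2* = I/(4·p_1 + p_2).
Here 4·12.2 + 13 = 61.8, giving q_1* = 8.7379 and q_2* = 2.1845.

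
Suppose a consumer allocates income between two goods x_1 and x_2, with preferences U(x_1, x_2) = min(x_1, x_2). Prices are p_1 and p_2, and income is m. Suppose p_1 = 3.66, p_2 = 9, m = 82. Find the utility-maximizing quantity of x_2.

x_2* = 6.4771

With perfect complements, no substitution: consume in ratio x_1:x_2 = 1:1.
Budget: p_1·x_1 + p_2·x_1 = m, so (p_1 + p_2)·x_1 = m.
Demand: x_1*(p_1,p_2,m) = m/(p_1 + p_2), x_2* = m/(p_1 + p_2).
Here 3.66 + 9 = 12.66, giving x_2* = 6.4771.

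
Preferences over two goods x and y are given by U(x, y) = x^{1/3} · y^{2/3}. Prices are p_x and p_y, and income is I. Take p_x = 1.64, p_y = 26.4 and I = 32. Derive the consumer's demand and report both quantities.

The MRS is (1/2)·y/x. Set MRS = p_x/p_y.
Rearranging, p_y·y = 2·p_x·x. Substituting into the budget gives p_x·x·(1 + 2) = I.
Demand: x*(p_x,p_y,I) = 1/3·I/p_x and y* = 2/3·I/p_y.
At p_x=1.64, p_y=26.4, I=32: x* = 1/3·32/1.64 = 6.5041, y* = 0.8081.

x* = 6.5041, y* = 0.8081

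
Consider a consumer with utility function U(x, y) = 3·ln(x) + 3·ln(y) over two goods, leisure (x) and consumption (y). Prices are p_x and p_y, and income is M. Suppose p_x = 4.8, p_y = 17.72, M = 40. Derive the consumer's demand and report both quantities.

x* = 4.1667, y* = 1.1287

Demand: x*(p_x,p_y,M) = 0.5·M/p_x and y* = 0.5·M/p_y.
At p_x=4.8, p_y=17.72, M=40: x* = 0.5·40/4.8 = 4.1667, y* = 1.1287.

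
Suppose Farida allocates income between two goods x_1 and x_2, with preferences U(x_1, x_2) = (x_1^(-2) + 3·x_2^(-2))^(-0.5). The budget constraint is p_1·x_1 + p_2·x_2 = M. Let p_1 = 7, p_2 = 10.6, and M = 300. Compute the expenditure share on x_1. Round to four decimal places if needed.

Substitute x_2 = (x_2/x_1)·x_1 into the budget: x_1* = M/(p_1 + p_2·(x_2/x_1)).
Numerically x_2/x_1 = 1.255947, so x_1* = 300/(7 + 10.6·1.255947) = 14.7688 and x_2* = 1.255947·14.7688 = 18.5489.
Expenditure on x_1: 7·14.7688 = 103.3819; share = 0.3446.

share on x_1 = 0.3446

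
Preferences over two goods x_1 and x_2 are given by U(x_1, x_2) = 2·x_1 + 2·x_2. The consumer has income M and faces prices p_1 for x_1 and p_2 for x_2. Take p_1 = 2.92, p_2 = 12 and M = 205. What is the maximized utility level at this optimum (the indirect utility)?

Linear utility — the consumer picks whichever good has higher MU/price: 2/2.92 = 0.6849 vs 2/12 = 0.1667.
x_1 gives more utility per dollar, so spend all income on x_1: x_1* = M/p_1, x_2* = 0.
Numerically: x_1* = 70.2055, x_2* = 0.
Utility at the optimum: U(70.2055, 0) = 140.411.

V = 140.411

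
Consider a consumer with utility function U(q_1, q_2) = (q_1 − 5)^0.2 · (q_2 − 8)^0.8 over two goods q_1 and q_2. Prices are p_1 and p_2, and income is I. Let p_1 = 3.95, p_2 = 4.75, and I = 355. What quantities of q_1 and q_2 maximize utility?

This is Cobb-Douglas in (q_1−5, q_2−8): tangency gives 0.2·p_2·(q_2−8) = 0.8·p_1·(q_1−5).
After buying the subsistence bundle (5, 8), a share 0.2 of the remaining income goes to q_1: q_1* = 5 + 0.2·(I − 5p_1 − 8p_2)/p_1.
Discretionary income = 355 − 5·3.95 − 8·4.75 = 297.25; q_1* = 5 + 0.2·297.25/3.95 = 20.0506; q_2* = 8 + 0.8·297.25/4.75 = 58.0632.

q_1* = 20.0506, q_2* = 58.0632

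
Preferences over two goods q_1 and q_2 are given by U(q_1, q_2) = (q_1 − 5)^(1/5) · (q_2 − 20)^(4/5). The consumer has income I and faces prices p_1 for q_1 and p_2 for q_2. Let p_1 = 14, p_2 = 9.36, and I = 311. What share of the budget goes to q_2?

Let q_1' = q_1−5, q_2' = q_2−20. MRS = (1/4)·q_2'/q_1' = p_1/p_2.
Substituting into the budget: q_1* = 5 + 0.2·(I − 5·p_1 − 20·p_2)/p_1, and q_2* = 20 + 0.8·(…)/p_2.
Discretionary income = 311 − 5·14 − 20·9.36 = 53.8; q_1* = 5 + 0.2·53.8/14 = 5.7686; q_2* = 20 + 0.8·53.8/9.36 = 24.5983.
Expenditure on q_2: 9.36·24.5983 = 230.24; share = 0.7403.

share on q_2 = 0.7403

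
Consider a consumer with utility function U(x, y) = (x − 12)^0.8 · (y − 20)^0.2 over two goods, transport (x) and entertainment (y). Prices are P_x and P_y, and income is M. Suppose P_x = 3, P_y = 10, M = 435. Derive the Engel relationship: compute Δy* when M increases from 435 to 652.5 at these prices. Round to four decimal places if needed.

Δy* = 4.35

Substituting into the budget: x* = 12 + 0.8·(M − 12·P_x − 20·P_y)/P_x, and y* = 20 + 0.2·(…)/P_y.
Discretionary income = 435 − 12·3 − 20·10 = 199; y* = 20 + 0.2·199/10 = 23.98.
At M' = 652.5: y* = 28.33. Change: 28.33 − 23.98 = 4.35.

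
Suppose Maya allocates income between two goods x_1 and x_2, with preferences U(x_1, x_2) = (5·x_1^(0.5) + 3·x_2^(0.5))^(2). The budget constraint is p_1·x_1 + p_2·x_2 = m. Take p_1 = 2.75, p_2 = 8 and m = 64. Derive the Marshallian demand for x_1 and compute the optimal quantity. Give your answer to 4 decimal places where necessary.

x_1* = 20.7099

MRS = MU_x_1/MU_x_2 = (5/3)·(x_2/x_1)^(0.5). Set equal to p_1/p_2.
Solve for the ratio: x_2/x_1 = [(3/5)·p_1/p_2]^(2).
Substitute x_2 = (x_2/x_1)·x_1 into the budget: x_1* = m/(p_1 + p_2·(x_2/x_1)).
Numerically x_2/x_1 = 0.042539, so x_1* = 64/(2.75 + 8·0.042539) = 20.7099.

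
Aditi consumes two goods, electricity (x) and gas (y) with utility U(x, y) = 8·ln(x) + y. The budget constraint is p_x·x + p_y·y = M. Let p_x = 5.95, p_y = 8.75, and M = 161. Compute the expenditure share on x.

share on x = 0.4348

Set MRS = p_x/p_y: (8/x)/1 = p_x/p_y.
So x*(p_x,p_y) = 8·p_y/p_x, independent of income; and y* = (M − 8·p_y)/p_y.
At the given prices: x* = 8·8.75/5.95 = 11.7647, and y* = 10.4.
Expenditure on x: 5.95·11.7647 = 70; share = 0.4348.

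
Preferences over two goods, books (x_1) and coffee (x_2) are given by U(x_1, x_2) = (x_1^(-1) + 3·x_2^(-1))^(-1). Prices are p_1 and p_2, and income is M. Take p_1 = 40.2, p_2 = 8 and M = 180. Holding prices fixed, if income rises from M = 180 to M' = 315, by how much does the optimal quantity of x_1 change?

From the CES first-order condition, (1/3)·(x_2/x_1)^(2) = p_1/p_2.
Solve for the ratio: x_2/x_1 = [3·p_1/p_2]^(0.5).
With the ratio pinned down, the budget gives x_1* = M/(p_1 + p_2·(x_2/x_1)) and x_2* = (x_2/x_1)·x_1*.
Numerically x_2/x_1 = 3.882654, so x_1* = 180/(40.2 + 8·3.882654) = 2.5259.
At M' = 315: x_1* = 4.4204. Change: 4.4204 − 2.5259 = 1.8944.

Δx_1* = 1.8944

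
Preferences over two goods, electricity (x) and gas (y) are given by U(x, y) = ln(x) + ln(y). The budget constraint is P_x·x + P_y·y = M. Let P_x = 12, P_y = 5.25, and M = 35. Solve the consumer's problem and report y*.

At P_x=12, P_y=5.25, M=35: y* = 0.5·35/5.25 = 3.3333.

y* = 3.3333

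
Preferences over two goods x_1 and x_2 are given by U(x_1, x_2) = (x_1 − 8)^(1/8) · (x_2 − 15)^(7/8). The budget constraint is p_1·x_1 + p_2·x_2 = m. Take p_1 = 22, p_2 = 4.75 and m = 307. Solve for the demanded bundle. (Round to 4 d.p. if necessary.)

Let x_1' = x_1−8, x_2' = x_2−15. MRS = (1/7)·x_2'/x_1' = p_1/p_2.
After buying the subsistence bundle (8, 15), a share 0.125 of the remaining income goes to x_1: x_1* = 8 + 0.125·(m − 8p_1 − 15p_2)/p_1.
Discretionary income = 307 − 8·22 − 15·4.75 = 59.75; x_1* = 8 + 0.125·59.75/22 = 8.3395; x_2* = 15 + 0.875·59.75/4.75 = 26.0066.

x_1* = 8.3395, x_2* = 26.0066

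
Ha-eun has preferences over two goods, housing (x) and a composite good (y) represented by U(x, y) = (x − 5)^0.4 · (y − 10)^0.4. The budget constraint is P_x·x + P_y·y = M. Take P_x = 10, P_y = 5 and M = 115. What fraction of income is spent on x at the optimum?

share on x = 0.5

MRS = (y−10)/(x−5). Tangency with P_x/P_y gives y−10 = (P_x/P_y)·(x−5).
After buying the subsistence bundle (5, 10), a share 0.5 of the remaining income goes to x: x* = 5 + 0.5·(M − 5P_x − 10P_y)/P_x.
Discretionary income = 115 − 5·10 − 10·5 = 15; x* = 5 + 0.5·15/10 = 5.75; y* = 10 + 0.5·15/5 = 11.5.
Expenditure on x: 10·5.75 = 57.5; share = 0.5.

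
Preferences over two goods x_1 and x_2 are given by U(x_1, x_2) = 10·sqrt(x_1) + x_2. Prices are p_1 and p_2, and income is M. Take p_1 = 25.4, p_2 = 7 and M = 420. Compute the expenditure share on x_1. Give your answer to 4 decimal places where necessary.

Utility is quasi-linear in x_2; the FOC for x_1 is 5/√x_1 = p_1/p_2.
Solve: √x_1 = 5·p_2/p_1, so x_1*(p_1,p_2) = (5·p_2/p_1)², and x_2* = (M − p_1·x_1*)/p_2.
Plugging in: x_1* = (5·7/25.4)² = 1.8988, x_2* = 53.1102.
Expenditure on x_1: 25.4·1.8988 = 48.2283; share = 0.1148.

share on x_1 = 0.1148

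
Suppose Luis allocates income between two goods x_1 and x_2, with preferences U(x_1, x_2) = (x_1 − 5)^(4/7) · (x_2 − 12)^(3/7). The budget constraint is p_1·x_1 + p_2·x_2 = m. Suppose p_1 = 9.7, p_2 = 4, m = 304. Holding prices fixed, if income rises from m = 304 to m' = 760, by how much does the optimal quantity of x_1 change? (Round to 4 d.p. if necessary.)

This is Cobb-Douglas in (x_1−5, x_2−12): tangency gives 4/7·p_2·(x_2−12) = 3/7·p_1·(x_1−5).
After buying the subsistence bundle (5, 12), a share 4/7 of the remaining income goes to x_1: x_1* = 5 + 4/7·(m − 5p_1 − 12p_2)/p_1.
Discretionary income = 304 − 5·9.7 − 12·4 = 207.5; x_1* = 5 + 4/7·207.5/9.7 = 17.2239.
At m' = 760: x_1* = 44.0869. Change: 44.0869 − 17.2239 = 26.863.

Δx_1* = 26.863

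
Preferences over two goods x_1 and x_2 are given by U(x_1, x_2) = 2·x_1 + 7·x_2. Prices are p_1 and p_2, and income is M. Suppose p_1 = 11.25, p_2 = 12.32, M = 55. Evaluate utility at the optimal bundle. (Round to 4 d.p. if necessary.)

Perfect substitutes: compare marginal utility per dollar. 2/p_1 vs 7/p_2 → 0.1778 vs 0.5682.
x_2 gives more utility per dollar, so spend all income on x_2: x_2* = M/p_2, x_1* = 0.
Numerically: x_1* = 0, x_2* = 4.4643.
Utility at the optimum: U(0, 4.4643) = 31.25.

V = 31.25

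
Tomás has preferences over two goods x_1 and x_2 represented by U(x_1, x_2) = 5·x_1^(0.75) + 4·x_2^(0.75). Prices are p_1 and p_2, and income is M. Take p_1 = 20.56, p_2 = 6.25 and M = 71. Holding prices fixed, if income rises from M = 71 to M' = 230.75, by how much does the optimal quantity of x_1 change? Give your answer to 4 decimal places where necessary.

With the ratio pinned down, the budget gives x_1* = M/(p_1 + p_2·(x_2/x_1)) and x_2* = (x_2/x_1)·x_1*.
Numerically x_2/x_1 = 47.965869, so x_1* = 71/(20.56 + 6.25·47.965869) = 0.2216.
At M' = 230.75: x_1* = 0.7203. Change: 0.7203 − 0.2216 = 0.4987.

Δx_1* = 0.4987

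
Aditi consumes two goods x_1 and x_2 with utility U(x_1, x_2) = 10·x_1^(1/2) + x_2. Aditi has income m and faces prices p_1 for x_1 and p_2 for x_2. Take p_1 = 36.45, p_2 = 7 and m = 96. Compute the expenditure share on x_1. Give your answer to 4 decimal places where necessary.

Utility is quasi-linear in x_2; the FOC for x_1 is 5/√x_1 = p_1/p_2.
Thus x_1* = (5·p_2/p_1)² — independent of m — with the rest of income spent on x_2.
Plugging in: x_1* = (5·7/36.45)² = 0.922, x_2* = 8.9132.
Expenditure on x_1: 36.45·0.922 = 33.6077; share = 0.3501.

share on x_1 = 0.3501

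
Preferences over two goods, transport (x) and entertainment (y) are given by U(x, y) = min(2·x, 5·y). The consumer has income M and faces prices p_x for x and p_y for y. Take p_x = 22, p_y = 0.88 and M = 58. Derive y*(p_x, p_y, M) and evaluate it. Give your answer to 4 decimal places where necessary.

y* = 1.0379

Leontief preferences: the optimum is at the kink where x/5 = y/2, i.e. y = (2/5)·x.
Budget: p_x·x + p_y·(2/5)·x = M, so (5·p_x + 2·p_y)·x = 5·M.
Demand: x*(p_x,p_y,M) = 5·M/(5·p_x + 2·p_y), y* = 2·M/(5·p_x + 2·p_y).
Here 5·22 + 2·0.88 = 111.76, giving y* = 1.0379.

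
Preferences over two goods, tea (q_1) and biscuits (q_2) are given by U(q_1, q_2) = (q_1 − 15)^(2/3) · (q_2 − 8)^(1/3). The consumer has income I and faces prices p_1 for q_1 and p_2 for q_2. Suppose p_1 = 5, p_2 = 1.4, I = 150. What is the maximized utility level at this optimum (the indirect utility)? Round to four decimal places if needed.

This is Cobb-Douglas in (q_1−15, q_2−8): tangency gives 2/3·p_2·(q_2−8) = 1/3·p_1·(q_1−15).
Substituting into the budget: q_1* = 15 + 2/3·(I − 15·p_1 − 8·p_2)/p_1, and q_2* = 8 + 1/3·(…)/p_2.
Discretionary income = 150 − 15·5 − 8·1.4 = 63.8; q_1* = 15 + 2/3·63.8/5 = 23.5067; q_2* = 8 + 1/3·63.8/1.4 = 23.1905.
Utility at the optimum: U(23.5067, 23.1905) = 10.3204.

V = 10.3204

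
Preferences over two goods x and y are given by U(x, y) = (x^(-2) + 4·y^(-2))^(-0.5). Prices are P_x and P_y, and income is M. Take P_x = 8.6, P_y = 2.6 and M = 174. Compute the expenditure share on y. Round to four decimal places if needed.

share on y = 0.4169

Numerically y/x = 2.365166, so x* = 174/(8.6 + 2.6·2.365166) = 11.7971 and y* = 2.365166·11.7971 = 27.902.
Expenditure on y: 2.6·27.902 = 72.5452; share = 0.4169.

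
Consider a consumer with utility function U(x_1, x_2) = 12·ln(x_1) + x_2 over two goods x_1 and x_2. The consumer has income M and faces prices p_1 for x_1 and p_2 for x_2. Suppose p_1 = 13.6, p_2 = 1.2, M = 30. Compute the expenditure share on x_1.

MU_x_1 = 12/x_1, MU_x_2 = 1. Tangency: 12/x_1 = p_1/p_2.
So x_1*(p_1,p_2) = 12·p_2/p_1, independent of income; and x_2* = (M − 12·p_2)/p_2.
At the given prices: x_1* = 12·1.2/13.6 = 1.0588, and x_2* = 13.
Expenditure on x_1: 13.6·1.0588 = 14.4; share = 0.48.

share on x_1 = 0.48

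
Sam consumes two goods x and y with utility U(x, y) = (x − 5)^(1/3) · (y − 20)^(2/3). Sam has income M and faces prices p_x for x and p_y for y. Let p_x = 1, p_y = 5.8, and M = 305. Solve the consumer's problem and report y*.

y* = 41.1494

Let x' = x−5, y' = y−20. MRS = (1/2)·y'/x' = p_x/p_y.
After buying the subsistence bundle (5, 20), a share 1/3 of the remaining income goes to x: x* = 5 + 1/3·(M − 5p_x − 20p_y)/p_x.
Discretionary income = 305 − 5·1 − 20·5.8 = 184; y* = 20 + 2/3·184/5.8 = 41.1494.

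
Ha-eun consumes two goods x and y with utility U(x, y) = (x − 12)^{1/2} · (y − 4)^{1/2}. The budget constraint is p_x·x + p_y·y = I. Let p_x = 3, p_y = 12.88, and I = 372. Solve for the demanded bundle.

After buying the subsistence bundle (12, 4), a share 0.5 of the remaining income goes to x: x* = 12 + 0.5·(I − 12p_x − 4p_y)/p_x.
Discretionary income = 372 − 12·3 − 4·12.88 = 284.48; x* = 12 + 0.5·284.48/3 = 59.4133; y* = 4 + 0.5·284.48/12.88 = 15.0435.

x* = 59.4133, y* = 15.0435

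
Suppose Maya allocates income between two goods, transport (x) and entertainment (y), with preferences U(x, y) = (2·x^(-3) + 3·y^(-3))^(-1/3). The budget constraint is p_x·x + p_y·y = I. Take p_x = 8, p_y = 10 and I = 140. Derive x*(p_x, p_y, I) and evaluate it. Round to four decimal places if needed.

MRS = MU_x/MU_y = (2/3)·(y/x)^(4). Set equal to p_x/p_y.
Hence y/x = ((3/2)·p_x/p_y)^(1/(4)), i.e. raised to the 0.25 power.
With the ratio pinned down, the budget gives x* = I/(p_x + p_y·(y/x)) and y* = (y/x)·x*.
Numerically y/x = 1.046635, so x* = 140/(8 + 10·1.046635) = 7.5814.

x* = 7.5814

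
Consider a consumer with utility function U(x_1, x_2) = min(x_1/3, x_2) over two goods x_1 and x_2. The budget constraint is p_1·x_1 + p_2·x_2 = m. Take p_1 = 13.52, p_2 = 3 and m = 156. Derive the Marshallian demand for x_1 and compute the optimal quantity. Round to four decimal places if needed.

x_1* = 10.7438

Demand: x_1*(p_1,p_2,m) = 3·m/(3·p_1 + p_2), x_2* = m/(3·p_1 + p_2).
Here 3·13.52 + 3 = 43.56, giving x_1* = 10.7438.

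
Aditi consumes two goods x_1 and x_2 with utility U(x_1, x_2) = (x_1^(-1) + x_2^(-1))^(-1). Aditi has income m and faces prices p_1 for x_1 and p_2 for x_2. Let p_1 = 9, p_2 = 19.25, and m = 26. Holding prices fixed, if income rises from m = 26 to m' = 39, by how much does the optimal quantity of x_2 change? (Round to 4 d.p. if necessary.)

From the CES first-order condition, (x_2/x_1)^(2) = p_1/p_2.
Hence x_2/x_1 = (p_1/p_2)^(1/(2)), i.e. raised to the 0.5 power.
With the ratio pinned down, the budget gives x_1* = m/(p_1 + p_2·(x_2/x_1)) and x_2* = (x_2/x_1)·x_1*.
Numerically x_2/x_1 = 0.683763, so x_1* = 26/(9 + 19.25·0.683763) = 1.1732 and x_2* = 0.683763·1.1732 = 0.8022.
At m' = 39: x_2* = 1.2032. Change: 1.2032 − 0.8022 = 0.4011.

Δx_2* = 0.4011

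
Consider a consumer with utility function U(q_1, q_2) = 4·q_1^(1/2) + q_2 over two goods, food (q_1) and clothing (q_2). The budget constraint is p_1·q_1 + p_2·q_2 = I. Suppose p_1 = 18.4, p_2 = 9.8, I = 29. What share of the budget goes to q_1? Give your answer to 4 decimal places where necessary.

share on q_1 = 0.7199

Set MRS = p_1/p_2: 2·q_1^(−1/2) = p_1/p_2.
Thus q_1* = (2·p_2/p_1)² — independent of I — with the rest of income spent on q_2.
Plugging in: q_1* = (2·9.8/18.4)² = 1.1347, q_2* = 0.8287.
Expenditure on q_1: 18.4·1.1347 = 20.8783; share = 0.7199.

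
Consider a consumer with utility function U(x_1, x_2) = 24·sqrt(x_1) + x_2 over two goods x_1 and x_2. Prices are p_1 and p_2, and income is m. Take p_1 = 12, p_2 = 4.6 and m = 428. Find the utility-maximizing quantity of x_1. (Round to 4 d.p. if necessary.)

x_1* = 21.16

MU_x_1 = 12/√x_1, MU_x_2 = 1. Tangency: 12/√x_1 = p_1/p_2.
Thus x_1* = (12·p_2/p_1)² — independent of m — with the rest of income spent on x_2.
Plugging in: x_1* = (12·4.6/12)² = 21.16.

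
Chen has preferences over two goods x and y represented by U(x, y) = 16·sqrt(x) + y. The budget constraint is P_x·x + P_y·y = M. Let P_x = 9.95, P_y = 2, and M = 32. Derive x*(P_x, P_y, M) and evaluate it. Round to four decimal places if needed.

x* = 2.5858

Utility is quasi-linear in y; the FOC for x is 8/√x = P_x/P_y.
Thus x* = (8·P_y/P_x)² — independent of M — with the rest of income spent on y.
Plugging in: x* = (8·2/9.95)² = 2.5858.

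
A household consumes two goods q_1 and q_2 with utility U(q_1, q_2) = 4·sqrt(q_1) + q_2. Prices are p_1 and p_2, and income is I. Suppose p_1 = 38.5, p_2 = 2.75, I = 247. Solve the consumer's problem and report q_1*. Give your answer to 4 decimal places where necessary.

q_1* = 0.0204

Utility is quasi-linear in q_2; the FOC for q_1 is 2/√q_1 = p_1/p_2.
Solve: √q_1 = 2·p_2/p_1, so q_1*(p_1,p_2) = (2·p_2/p_1)², and q_2* = (I − p_1·q_1*)/p_2.
Plugging in: q_1* = (2·2.75/38.5)² = 0.0204.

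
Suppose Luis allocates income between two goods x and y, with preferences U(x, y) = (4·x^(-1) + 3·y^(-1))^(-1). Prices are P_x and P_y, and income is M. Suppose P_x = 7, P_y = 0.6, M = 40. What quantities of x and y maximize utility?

x* = 4.5585, y* = 13.4842

MU_x ∝ 4·x^(-2), MU_y ∝ 3·y^(-2), so MRS = (4/3)·(y/x)^(2) = P_x/P_y.
Hence y/x = ((3/4)·P_x/P_y)^(1/(2)), i.e. raised to the 0.5 power.
With the ratio pinned down, the budget gives x* = M/(P_x + P_y·(y/x)) and y* = (y/x)·x*.
Numerically y/x = 2.95804, so x* = 40/(7 + 0.6·2.95804) = 4.5585 and y* = 2.95804·4.5585 = 13.4842.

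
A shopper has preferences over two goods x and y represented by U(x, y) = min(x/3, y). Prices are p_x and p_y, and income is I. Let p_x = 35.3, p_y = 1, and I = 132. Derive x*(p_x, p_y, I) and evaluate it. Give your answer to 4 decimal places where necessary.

x* = 3.7044

Leontief preferences: the optimum is at the kink where x/3 = y/1, i.e. y = (1/3)·x.
Budget: p_x·x + p_y·(1/3)·x = I, so (3·p_x + p_y)·x = 3·I.
Demand: x*(p_x,p_y,I) = 3·I/(3·p_x + p_y), y* = I/(3·p_x + p_y).
Here 3·35.3 + 1 = 106.9, giving x* = 3.7044.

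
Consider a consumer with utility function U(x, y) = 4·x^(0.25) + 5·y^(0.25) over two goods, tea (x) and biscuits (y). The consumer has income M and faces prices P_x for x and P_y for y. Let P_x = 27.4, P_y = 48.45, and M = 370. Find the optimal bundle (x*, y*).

x* = 6.3892, y* = 4.0235

From the CES first-order condition, (4/5)·(y/x)^(0.75) = P_x/P_y.
Solve for the ratio: y/x = [(5/4)·P_x/P_y]^(4/3).
With the ratio pinned down, the budget gives x* = M/(P_x + P_y·(y/x)) and y* = (y/x)·x*.
Numerically y/x = 0.629732, so x* = 370/(27.4 + 48.45·0.629732) = 6.3892 and y* = 0.629732·6.3892 = 4.0235.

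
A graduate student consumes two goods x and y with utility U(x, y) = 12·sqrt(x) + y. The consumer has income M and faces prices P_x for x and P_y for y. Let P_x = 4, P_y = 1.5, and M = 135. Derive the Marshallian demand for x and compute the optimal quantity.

x* = 5.0625

Utility is quasi-linear in y; the FOC for x is 6/√x = P_x/P_y.
Thus x* = (6·P_y/P_x)² — independent of M — with the rest of income spent on y.
Plugging in: x* = (6·1.5/4)² = 5.0625.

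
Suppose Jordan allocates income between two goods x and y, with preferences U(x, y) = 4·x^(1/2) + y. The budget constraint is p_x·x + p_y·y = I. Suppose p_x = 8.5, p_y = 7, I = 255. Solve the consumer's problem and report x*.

Plugging in: x* = (2·7/8.5)² = 2.7128.

x* = 2.7128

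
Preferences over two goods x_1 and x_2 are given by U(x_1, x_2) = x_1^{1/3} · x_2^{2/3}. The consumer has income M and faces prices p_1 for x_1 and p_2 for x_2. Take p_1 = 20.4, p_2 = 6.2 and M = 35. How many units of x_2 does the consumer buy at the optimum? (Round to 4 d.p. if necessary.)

Tangency: MRS = (1/2)·x_2/x_1 = p_1/p_2.
So 1/3·p_2·x_2 = 2/3·p_1·x_1; combined with the budget, a share 1/3 of income goes to x_1.
Demand: x_1*(p_1,p_2,M) = 1/3·M/p_1 and x_2* = 2/3·M/p_2.
At p_1=20.4, p_2=6.2, M=35: x_2* = 2/3·35/6.2 = 3.7634.

x_2* = 3.7634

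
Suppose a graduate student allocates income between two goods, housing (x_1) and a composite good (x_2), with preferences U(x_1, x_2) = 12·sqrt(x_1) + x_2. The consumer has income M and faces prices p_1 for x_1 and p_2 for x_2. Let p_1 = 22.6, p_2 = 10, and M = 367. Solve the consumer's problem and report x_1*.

Set MRS = p_1/p_2: 6·x_1^(−1/2) = p_1/p_2.
Solve: √x_1 = 6·p_2/p_1, so x_1*(p_1,p_2) = (6·p_2/p_1)², and x_2* = (M − p_1·x_1*)/p_2.
Plugging in: x_1* = (6·10/22.6)² = 7.0483.

x_1* = 7.0483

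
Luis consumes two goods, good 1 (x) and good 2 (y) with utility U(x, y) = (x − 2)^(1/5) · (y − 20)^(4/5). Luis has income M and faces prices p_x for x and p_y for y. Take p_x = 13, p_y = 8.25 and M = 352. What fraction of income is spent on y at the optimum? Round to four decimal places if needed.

share on y = 0.8347

Substituting into the budget: x* = 2 + 0.2·(M − 2·p_x − 20·p_y)/p_x, and y* = 20 + 0.8·(…)/p_y.
Discretionary income = 352 − 2·13 − 20·8.25 = 161; x* = 2 + 0.2·161/13 = 4.4769; y* = 20 + 0.8·161/8.25 = 35.6121.
Expenditure on y: 8.25·35.6121 = 293.8; share = 0.8347.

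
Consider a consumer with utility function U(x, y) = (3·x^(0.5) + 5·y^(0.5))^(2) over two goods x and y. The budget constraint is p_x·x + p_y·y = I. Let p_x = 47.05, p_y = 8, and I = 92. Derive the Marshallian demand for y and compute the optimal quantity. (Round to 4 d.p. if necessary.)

From the CES first-order condition, (3/5)·(y/x)^(0.5) = p_x/p_y.
Solve for the ratio: y/x = [(5/3)·p_x/p_y]^(2).
Substitute y = (y/x)·x into the budget: x* = I/(p_x + p_y·(y/x)).
Numerically y/x = 96.080838, so x* = 92/(47.05 + 8·96.080838) = 0.1128 and y* = 96.080838·0.1128 = 10.8367.

y* = 10.8367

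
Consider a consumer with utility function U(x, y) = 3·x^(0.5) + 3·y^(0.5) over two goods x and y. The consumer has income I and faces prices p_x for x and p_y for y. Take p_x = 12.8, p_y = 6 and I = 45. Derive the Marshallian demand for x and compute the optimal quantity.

With the ratio pinned down, the budget gives x* = I/(p_x + p_y·(y/x)) and y* = (y/x)·x*.
Numerically y/x = 4.551111, so x* = 45/(12.8 + 6·4.551111) = 1.122.

x* = 1.122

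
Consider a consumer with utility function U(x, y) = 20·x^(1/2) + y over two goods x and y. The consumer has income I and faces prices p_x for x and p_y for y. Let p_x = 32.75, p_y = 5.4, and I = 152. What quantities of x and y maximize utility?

Set MRS = p_x/p_y: 10·x^(−1/2) = p_x/p_y.
Solve: √x = 10·p_y/p_x, so x*(p_x,p_y) = (10·p_y/p_x)², and y* = (I − p_x·x*)/p_y.
Plugging in: x* = (10·5.4/32.75)² = 2.7187, y* = 11.6596.

x* = 2.7187, y* = 11.6596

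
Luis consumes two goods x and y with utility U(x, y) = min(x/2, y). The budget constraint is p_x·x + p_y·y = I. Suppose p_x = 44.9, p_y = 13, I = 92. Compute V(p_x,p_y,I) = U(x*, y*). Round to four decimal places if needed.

Demand: x*(p_x,p_y,I) = 2·I/(2·p_x + p_y), y* = I/(2·p_x + p_y).
Here 2·44.9 + 13 = 102.8, giving x* = 1.7899 and y* = 0.8949.
Utility at the optimum: U(1.7899, 0.8949) = 0.8949.

V = 0.8949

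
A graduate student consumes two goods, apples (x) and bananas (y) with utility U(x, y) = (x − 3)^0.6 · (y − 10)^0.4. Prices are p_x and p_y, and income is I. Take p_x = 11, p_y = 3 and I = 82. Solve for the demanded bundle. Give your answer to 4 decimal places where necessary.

x* = 4.0364, y* = 12.5333

Let x' = x−3, y' = y−10. MRS = (3/2)·y'/x' = p_x/p_y.
Substituting into the budget: x* = 3 + 0.6·(I − 3·p_x − 10·p_y)/p_x, and y* = 10 + 0.4·(…)/p_y.
Discretionary income = 82 − 3·11 − 10·3 = 19; x* = 3 + 0.6·19/11 = 4.0364; y* = 10 + 0.4·19/3 = 12.5333.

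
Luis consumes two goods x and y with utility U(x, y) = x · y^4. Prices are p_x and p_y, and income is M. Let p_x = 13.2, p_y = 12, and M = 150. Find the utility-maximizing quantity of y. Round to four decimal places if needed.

y* = 10

Tangency: MRS = (1/4)·y/x = p_x/p_y.
So p_y·y = 4·p_x·x; combined with the budget, a share 0.2 of income goes to x.
Demand: x*(p_x,p_y,M) = 0.2·M/p_x and y* = 0.8·M/p_y.
At p_x=13.2, p_y=12, M=150: y* = 0.8·150/12 = 10.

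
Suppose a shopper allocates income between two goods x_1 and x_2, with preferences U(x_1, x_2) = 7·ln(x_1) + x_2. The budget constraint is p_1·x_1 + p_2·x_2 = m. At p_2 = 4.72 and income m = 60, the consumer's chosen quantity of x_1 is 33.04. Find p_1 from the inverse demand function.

p_1 = 1

Set MRS = p_1/p_2: (7/x_1)/1 = p_1/p_2.
So x_1*(p_1,p_2) = 7·p_2/p_1, independent of income; and x_2* = (m − 7·p_2)/p_2.
Set x_1* = 33.04 in the demand function and solve for p_1: p_1 = 1.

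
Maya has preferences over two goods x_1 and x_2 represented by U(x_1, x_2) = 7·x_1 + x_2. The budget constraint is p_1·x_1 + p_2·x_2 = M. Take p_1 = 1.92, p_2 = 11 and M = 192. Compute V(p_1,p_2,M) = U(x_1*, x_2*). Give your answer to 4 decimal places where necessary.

V = 700

Perfect substitutes: compare marginal utility per dollar. 7/p_1 vs 1/p_2 → 3.6458 vs 0.0909.
x_1 gives more utility per dollar, so spend all income on x_1: x_1* = M/p_1, x_2* = 0.
Numerically: x_1* = 100, x_2* = 0.
Utility at the optimum: U(100, 0) = 700.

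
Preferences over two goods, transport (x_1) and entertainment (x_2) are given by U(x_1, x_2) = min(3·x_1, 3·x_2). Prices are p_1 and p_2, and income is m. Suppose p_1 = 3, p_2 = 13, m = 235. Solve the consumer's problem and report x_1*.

With perfect complements, no substitution: consume in ratio x_1:x_2 = 3:3.
Budget: p_1·x_1 + p_2·x_1 = m, so (3·p_1 + 3·p_2)·x_1 = 3·m.
Demand: x_1*(p_1,p_2,m) = 3·m/(3·p_1 + 3·p_2), x_2* = 3·m/(3·p_1 + 3·p_2).
Here 3·3 + 3·13 = 48, giving x_1* = 14.6875.

x_1* = 14.6875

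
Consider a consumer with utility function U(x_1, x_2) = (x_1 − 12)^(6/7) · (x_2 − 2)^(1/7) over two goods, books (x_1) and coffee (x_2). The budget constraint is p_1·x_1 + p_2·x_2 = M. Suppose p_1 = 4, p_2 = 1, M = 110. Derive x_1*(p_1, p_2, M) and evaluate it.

This is Cobb-Douglas in (x_1−12, x_2−2): tangency gives 6/7·p_2·(x_2−2) = 1/7·p_1·(x_1−12).
After buying the subsistence bundle (12, 2), a share 6/7 of the remaining income goes to x_1: x_1* = 12 + 6/7·(M − 12p_1 − 2p_2)/p_1.
Discretionary income = 110 − 12·4 − 2·1 = 60; x_1* = 12 + 6/7·60/4 = 24.8571.

x_1* = 24.8571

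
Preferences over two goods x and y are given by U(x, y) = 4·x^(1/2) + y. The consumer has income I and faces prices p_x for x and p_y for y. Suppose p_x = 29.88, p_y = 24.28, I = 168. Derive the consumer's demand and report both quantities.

Utility is quasi-linear in y; the FOC for x is 2/√x = p_x/p_y.
Thus x* = (2·p_y/p_x)² — independent of I — with the rest of income spent on y.
Plugging in: x* = (2·24.28/29.88)² = 2.6412, y* = 3.6689.

x* = 2.6412, y* = 3.6689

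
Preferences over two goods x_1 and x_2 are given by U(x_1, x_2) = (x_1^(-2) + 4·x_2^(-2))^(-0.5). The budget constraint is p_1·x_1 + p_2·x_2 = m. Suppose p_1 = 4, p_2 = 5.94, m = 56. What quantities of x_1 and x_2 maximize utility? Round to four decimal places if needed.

x_1* = 4.5659, x_2* = 6.3529

From the CES first-order condition, (1/4)·(x_2/x_1)^(3) = p_1/p_2.
Hence x_2/x_1 = (4·p_1/p_2)^(1/(3)), i.e. raised to the 1/3 power.
With the ratio pinned down, the budget gives x_1* = m/(p_1 + p_2·(x_2/x_1)) and x_2* = (x_2/x_1)·x_1*.
Numerically x_2/x_1 = 1.391376, so x_1* = 56/(4 + 5.94·1.391376) = 4.5659 and x_2* = 1.391376·4.5659 = 6.3529.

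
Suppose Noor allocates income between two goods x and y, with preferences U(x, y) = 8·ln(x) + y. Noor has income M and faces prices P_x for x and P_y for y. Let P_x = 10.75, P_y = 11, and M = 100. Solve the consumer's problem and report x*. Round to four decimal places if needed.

x* = 8.186

MU_x = 8/x, MU_y = 1. Tangency: 8/x = P_x/P_y.
So x*(P_x,P_y) = 8·P_y/P_x, independent of income; and y* = (M − 8·P_y)/P_y.
At the given prices: x* = 8·11/10.75 = 8.186.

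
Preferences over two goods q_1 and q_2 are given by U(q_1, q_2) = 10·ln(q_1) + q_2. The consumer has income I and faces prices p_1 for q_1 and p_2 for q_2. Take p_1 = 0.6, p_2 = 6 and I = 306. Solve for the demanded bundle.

q_1* = 100, q_2* = 41

MU_q_1 = 10/q_1, MU_q_2 = 1. Tangency: 10/q_1 = p_1/p_2.
So q_1*(p_1,p_2) = 10·p_2/p_1, independent of income; and q_2* = (I − 10·p_2)/p_2.
At the given prices: q_1* = 10·6/0.6 = 100, and q_2* = 41.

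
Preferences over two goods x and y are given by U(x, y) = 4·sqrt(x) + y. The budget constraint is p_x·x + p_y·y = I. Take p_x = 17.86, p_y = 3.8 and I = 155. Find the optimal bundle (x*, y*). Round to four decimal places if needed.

x* = 0.1811, y* = 39.9384

Set MRS = p_x/p_y: 2·x^(−1/2) = p_x/p_y.
Thus x* = (2·p_y/p_x)² — independent of I — with the rest of income spent on y.
Plugging in: x* = (2·3.8/17.86)² = 0.1811, y* = 39.9384.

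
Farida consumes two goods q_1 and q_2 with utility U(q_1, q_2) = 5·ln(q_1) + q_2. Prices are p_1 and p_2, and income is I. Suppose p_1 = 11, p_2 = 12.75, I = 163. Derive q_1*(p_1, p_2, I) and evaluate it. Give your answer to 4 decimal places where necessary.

So q_1*(p_1,p_2) = 5·p_2/p_1, independent of income; and q_2* = (I − 5·p_2)/p_2.
At the given prices: q_1* = 5·12.75/11 = 5.7955.

q_1* = 5.7955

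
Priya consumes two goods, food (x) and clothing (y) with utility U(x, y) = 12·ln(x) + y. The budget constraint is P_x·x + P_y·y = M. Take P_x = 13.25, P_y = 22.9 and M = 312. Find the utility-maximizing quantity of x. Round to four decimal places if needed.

x* = 20.7396

MU_x = 12/x, MU_y = 1. Tangency: 12/x = P_x/P_y.
So x*(P_x,P_y) = 12·P_y/P_x, independent of income; and y* = (M − 12·P_y)/P_y.
At the given prices: x* = 12·22.9/13.25 = 20.7396.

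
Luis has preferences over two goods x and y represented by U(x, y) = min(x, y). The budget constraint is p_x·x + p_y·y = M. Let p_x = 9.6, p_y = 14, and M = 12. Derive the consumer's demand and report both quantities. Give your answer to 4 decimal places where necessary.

Here 9.6 + 14 = 23.6, giving x* = 0.5085 and y* = 0.5085.

x* = 0.5085, y* = 0.5085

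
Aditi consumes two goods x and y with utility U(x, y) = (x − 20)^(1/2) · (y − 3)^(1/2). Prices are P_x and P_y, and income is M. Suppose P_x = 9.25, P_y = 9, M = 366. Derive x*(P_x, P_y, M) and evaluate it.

x* = 28.3243

After buying the subsistence bundle (20, 3), a share 0.5 of the remaining income goes to x: x* = 20 + 0.5·(M − 20P_x − 3P_y)/P_x.
Discretionary income = 366 − 20·9.25 − 3·9 = 154; x* = 20 + 0.5·154/9.25 = 28.3243.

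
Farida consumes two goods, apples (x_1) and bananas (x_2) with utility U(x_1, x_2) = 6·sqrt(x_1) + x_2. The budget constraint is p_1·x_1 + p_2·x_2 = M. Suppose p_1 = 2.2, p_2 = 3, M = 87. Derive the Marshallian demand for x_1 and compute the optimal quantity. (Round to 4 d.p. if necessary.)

x_1* = 16.7355

Utility is quasi-linear in x_2; the FOC for x_1 is 3/√x_1 = p_1/p_2.
Thus x_1* = (3·p_2/p_1)² — independent of M — with the rest of income spent on x_2.
Plugging in: x_1* = (3·3/2.2)² = 16.7355.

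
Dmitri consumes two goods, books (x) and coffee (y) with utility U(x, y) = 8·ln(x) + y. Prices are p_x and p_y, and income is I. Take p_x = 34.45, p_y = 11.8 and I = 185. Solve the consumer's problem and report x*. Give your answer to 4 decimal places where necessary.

x* = 2.7402

MU_x = 8/x, MU_y = 1. Tangency: 8/x = p_x/p_y.
So x*(p_x,p_y) = 8·p_y/p_x, independent of income; and y* = (I − 8·p_y)/p_y.
At the given prices: x* = 8·11.8/34.45 = 2.7402.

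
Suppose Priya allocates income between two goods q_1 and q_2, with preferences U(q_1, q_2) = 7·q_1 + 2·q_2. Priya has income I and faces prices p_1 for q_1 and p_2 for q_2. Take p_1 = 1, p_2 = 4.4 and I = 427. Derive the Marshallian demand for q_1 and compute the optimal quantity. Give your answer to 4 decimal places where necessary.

q_1* = 427

Linear utility — the consumer picks whichever good has higher MU/price: 7/1 = 7 vs 2/4.4 = 0.4545.
q_1 gives more utility per dollar, so spend all income on q_1: q_1* = I/p_1, q_2* = 0.
Numerically: q_1* = 427, q_2* = 0.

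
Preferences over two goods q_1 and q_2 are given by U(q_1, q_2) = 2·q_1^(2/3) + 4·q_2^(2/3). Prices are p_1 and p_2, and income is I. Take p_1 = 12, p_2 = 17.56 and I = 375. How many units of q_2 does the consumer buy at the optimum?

q_2* = 16.8462

Numerically q_2/q_1 = 2.553055, so q_1* = 375/(12 + 17.56·2.553055) = 6.5984 and q_2* = 2.553055·6.5984 = 16.8462.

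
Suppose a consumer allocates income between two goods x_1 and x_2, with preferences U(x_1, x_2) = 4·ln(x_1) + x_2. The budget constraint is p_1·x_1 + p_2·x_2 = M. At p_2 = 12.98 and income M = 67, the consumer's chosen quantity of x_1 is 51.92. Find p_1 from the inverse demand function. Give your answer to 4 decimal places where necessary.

p_1 = 1

Set MRS = p_1/p_2: (4/x_1)/1 = p_1/p_2.
So x_1*(p_1,p_2) = 4·p_2/p_1, independent of income; and x_2* = (M − 4·p_2)/p_2.
Set x_1* = 51.92 in the demand function and solve for p_1: p_1 = 1.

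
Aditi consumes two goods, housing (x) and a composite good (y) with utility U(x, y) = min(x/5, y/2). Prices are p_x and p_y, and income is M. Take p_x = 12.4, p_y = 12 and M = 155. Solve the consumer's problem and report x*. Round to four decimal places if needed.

Here 5·12.4 + 2·12 = 86, giving x* = 9.0116.

x* = 9.0116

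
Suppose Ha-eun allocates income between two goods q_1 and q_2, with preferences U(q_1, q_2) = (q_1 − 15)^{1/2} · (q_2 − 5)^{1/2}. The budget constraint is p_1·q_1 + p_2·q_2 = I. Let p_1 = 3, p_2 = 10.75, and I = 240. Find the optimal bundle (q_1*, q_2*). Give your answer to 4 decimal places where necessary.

q_1* = 38.5417, q_2* = 11.5698

MRS = (q_2−5)/(q_1−15). Tangency with p_1/p_2 gives q_2−5 = (p_1/p_2)·(q_1−15).
After buying the subsistence bundle (15, 5), a share 0.5 of the remaining income goes to q_1: q_1* = 15 + 0.5·(I − 15p_1 − 5p_2)/p_1.
Discretionary income = 240 − 15·3 − 5·10.75 = 141.25; q_1* = 15 + 0.5·141.25/3 = 38.5417; q_2* = 5 + 0.5·141.25/10.75 = 11.5698.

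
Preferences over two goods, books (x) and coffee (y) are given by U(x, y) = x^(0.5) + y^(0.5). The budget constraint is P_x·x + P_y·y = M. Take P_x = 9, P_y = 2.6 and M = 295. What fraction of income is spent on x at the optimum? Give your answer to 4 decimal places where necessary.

From the CES first-order condition, (y/x)^(0.5) = P_x/P_y.
Solve for the ratio: y/x = [P_x/P_y]^(2).
Substitute y = (y/x)·x into the budget: x* = M/(P_x + P_y·(y/x)).
Numerically y/x = 11.982249, so x* = 295/(9 + 2.6·11.982249) = 7.3467 and y* = 11.982249·7.3467 = 88.0305.
Expenditure on x: 9·7.3467 = 66.1207; share = 0.2241.

share on x = 0.2241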